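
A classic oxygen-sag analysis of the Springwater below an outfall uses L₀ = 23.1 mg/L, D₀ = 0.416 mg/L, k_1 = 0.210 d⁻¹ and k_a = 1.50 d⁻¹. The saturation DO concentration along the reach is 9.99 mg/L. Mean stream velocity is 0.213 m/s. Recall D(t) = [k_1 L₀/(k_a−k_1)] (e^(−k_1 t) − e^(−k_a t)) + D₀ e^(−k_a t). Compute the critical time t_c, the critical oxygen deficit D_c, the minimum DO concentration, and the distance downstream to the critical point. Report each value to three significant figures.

With k_a/k_1 = 7.143 and 1 − D₀(k_a−k_1)/(k_1 L₀) = 0.8894,
t_c = ln(7.143 × 0.8894) / (1.50 − 0.210) = ln(6.353) / 1.290 = 1.849/1.290 = 1.433 d.
D_c = (k_1/k_a) L₀ e^(−k_1 t_c) = (0.210/1.50) × 23.1 × e^(−0.210×1.433) = 0.1400 × 23.1 × 0.7401 = 2.393 mg/L.
Minimum DO = C_s − D_c = 9.99 − 2.393 = 7.597 mg/L.
x_c = v t_c = 0.213 m/s × 1.433 d × 86400 s/d = 26380 m ≈ 26.4 km.

t_c ≈ 1.43 d; D_c ≈ 2.39 mg/L; min DO ≈ 7.60 mg/L; x_c ≈ 26.4 km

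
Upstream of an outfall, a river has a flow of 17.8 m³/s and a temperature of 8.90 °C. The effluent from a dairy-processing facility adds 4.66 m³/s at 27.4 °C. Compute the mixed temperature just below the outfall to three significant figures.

Flow-weighted mixing: C = (Q_r C_r + Q_w C_w)/(Q_r + Q_w)
= (17.8×8.90 + 4.66×27.4)/(17.8 + 4.66) = 286.1/22.46 = 12.74 °C.

12.7 °C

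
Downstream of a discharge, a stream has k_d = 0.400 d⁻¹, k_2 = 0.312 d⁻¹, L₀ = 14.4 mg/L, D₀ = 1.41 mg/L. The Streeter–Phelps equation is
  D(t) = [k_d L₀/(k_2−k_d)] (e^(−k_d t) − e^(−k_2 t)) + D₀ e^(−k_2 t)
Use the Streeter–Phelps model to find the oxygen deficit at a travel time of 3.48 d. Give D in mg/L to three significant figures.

D ≈ 6.31 mg/L

k_d L₀/(k_2−k_d) = 0.400×14.4/(0.312−0.400) = 5.760/-0.08800 = -65.45 mg/L.
e^(−k_d t) = e^(−0.400×3.480) = 0.2486; e^(−k_2 t) = e^(−0.312×3.480) = 0.3376.
D = -65.45 × (0.2486 − 0.3376) + 1.41 × 0.3376 = 5.830 + 0.4761 = 6.306 mg/L.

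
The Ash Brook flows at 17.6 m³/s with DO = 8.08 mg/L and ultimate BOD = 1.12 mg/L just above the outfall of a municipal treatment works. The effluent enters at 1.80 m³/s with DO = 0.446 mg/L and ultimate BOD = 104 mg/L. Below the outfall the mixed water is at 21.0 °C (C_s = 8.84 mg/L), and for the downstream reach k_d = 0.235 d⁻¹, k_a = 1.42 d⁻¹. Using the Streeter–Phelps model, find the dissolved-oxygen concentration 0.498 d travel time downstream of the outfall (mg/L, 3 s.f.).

Mixed DO = (17.6×8.08 + 1.80×0.446)/(17.6+1.80) = 143.0/19.40 = 7.372 mg/L.
Mixed L₀ = (17.6×1.12 + 1.80×104)/(19.40) = 206.9/19.40 = 10.67 mg/L.
Initial deficit D₀ = C_s − DO₀ = 8.84 − 7.372 = 1.468 mg/L.
D(0.498) = [0.235×10.67/(1.42−0.235)](e^(−0.235×0.498) − e^(−1.42×0.498)) + 1.468 e^(−1.42×0.498)
= 2.115 × (0.8896 − 0.4930) + 1.468 × 0.4930 = 1.563 mg/L.
DO = 8.84 − 1.563 = 7.277 mg/L.

DO ≈ 7.28 mg/L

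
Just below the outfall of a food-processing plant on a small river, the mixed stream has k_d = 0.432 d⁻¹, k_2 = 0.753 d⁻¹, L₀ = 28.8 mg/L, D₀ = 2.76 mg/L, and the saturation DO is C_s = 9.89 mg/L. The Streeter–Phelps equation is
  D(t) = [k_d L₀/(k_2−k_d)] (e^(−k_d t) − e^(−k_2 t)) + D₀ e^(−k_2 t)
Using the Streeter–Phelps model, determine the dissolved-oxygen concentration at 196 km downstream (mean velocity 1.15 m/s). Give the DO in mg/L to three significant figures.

Travel time t = x/v = 196 km / (1.15 m/s) = 196000 m / 1.15 m/s = 170400 s = 1.973 d.
k_d L₀/(k_2−k_d) = 0.432×28.8/(0.753−0.432) = 12.44/0.3210 = 38.76 mg/L.
e^(−k_d t) = e^(−0.432×1.973) = 0.4265; e^(−k_2 t) = e^(−0.753×1.973) = 0.2264.
D = 38.76 × (0.4265 − 0.2264) + 2.76 × 0.2264 = 7.755 + 0.6249 = 8.379 mg/L.
DO = C_s − D = 9.89 − 8.379 = 1.511 mg/L.

DO ≈ 1.51 mg/L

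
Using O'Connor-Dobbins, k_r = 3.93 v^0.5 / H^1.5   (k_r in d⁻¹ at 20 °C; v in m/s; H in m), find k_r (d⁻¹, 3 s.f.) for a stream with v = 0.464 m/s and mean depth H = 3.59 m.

k_r = 3.93 × 0.464^0.5 / 3.59^1.5 = 3.93 × 0.6812 / 6.802 = 0.3936 d⁻¹.

k_r ≈ 0.394 d⁻¹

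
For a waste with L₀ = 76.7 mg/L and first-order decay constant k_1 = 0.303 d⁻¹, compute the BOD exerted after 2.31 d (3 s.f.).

y_t = L₀(1 − e^(−k_1 t)) = 76.7 × (1 − e^(−0.303×2.31))
= 76.7 × (1 − 0.4966) = 76.7 × 0.5034 = 38.61 mg/L.

y ≈ 38.6 mg/L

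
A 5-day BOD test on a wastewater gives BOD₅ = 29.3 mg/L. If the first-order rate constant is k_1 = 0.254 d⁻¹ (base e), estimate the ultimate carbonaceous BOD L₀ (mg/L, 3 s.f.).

L₀ ≈ 40.7 mg/L

BOD₅ = L₀(1 − e^(−5k_1)) ⇒ L₀ = BOD₅ / (1 − e^(−5×0.254))
= 29.3 / (1 − 0.2808) = 29.3 / 0.7192 = 40.74 mg/L.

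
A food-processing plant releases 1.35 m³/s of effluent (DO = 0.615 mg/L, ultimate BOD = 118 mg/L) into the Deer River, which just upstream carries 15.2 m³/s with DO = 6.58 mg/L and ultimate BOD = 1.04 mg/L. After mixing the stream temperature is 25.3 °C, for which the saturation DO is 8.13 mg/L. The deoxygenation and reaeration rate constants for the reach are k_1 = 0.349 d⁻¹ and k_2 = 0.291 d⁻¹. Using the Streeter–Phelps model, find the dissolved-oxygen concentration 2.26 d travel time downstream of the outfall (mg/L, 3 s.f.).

DO ≈ 3.02 mg/L

Mixed DO = (15.2×6.58 + 1.35×0.615)/(15.2+1.35) = 100.8/16.55 = 6.093 mg/L.
Mixed L₀ = (15.2×1.04 + 1.35×118)/(16.55) = 175.1/16.55 = 10.58 mg/L.
Initial deficit D₀ = C_s − DO₀ = 8.13 − 6.093 = 2.037 mg/L.
D(2.26) = [0.349×10.58/(0.291−0.349)](e^(−0.349×2.26) − e^(−0.291×2.26)) + 2.037 e^(−0.291×2.26)
= -63.67 × (0.4544 − 0.5181) + 2.037 × 0.5181 = 5.107 mg/L.
DO = 8.13 − 5.107 = 3.023 mg/L.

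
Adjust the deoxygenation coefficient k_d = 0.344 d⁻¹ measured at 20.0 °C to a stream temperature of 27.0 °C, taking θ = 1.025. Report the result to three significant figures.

k_d(T₂) = k_d(T₁) · θ^(T₂−T₁) = 0.344 × 1.025^(27.0−20.0)
= 0.344 × 1.025^7.00 = 0.344 × 1.189 = 0.4089 d⁻¹.

k_d ≈ 0.409 d⁻¹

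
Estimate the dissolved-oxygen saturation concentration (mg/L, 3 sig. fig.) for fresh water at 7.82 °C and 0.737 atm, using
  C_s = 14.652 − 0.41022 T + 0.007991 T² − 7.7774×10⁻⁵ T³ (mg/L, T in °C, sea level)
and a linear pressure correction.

C_s ≈ 8.77 mg/L

At sea level: C_s = 14.652 − 0.41022×7.82 + 0.007991×7.82² − 7.7774×10⁻⁵×7.82³ = 11.90 mg/L.
Pressure correction: C_s' = 11.90 × 0.737 = 8.767 mg/L.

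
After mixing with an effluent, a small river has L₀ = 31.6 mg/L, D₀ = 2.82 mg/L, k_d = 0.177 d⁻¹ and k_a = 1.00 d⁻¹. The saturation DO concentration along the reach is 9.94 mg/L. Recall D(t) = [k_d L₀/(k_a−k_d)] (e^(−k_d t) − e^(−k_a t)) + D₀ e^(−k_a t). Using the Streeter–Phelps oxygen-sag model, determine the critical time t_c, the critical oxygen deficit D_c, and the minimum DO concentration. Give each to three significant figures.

t_c = [1/(k_a−k_d)] ln[(k_a/k_d)(1 − D₀(k_a−k_d)/(k_d L₀))]
= [1/(1.00−0.177)] ln[(1.00/0.177)(1 − 2.82×0.8230/(0.177×31.6))]
= (1/0.8230) ln[5.650 × 0.5851] = 1.215 × ln(3.305) = 1.215 × 1.196 = 1.453 d.
D_c = (k_d/k_a) L₀ e^(−k_d t_c) = (0.177/1.00) × 31.6 × e^(−0.177×1.453) = 0.1770 × 31.6 × 0.7733 = 4.325 mg/L.
Minimum DO = C_s − D_c = 9.94 − 4.325 = 5.615 mg/L.

t_c ≈ 1.45 d; D_c ≈ 4.33 mg/L; min DO ≈ 5.61 mg/L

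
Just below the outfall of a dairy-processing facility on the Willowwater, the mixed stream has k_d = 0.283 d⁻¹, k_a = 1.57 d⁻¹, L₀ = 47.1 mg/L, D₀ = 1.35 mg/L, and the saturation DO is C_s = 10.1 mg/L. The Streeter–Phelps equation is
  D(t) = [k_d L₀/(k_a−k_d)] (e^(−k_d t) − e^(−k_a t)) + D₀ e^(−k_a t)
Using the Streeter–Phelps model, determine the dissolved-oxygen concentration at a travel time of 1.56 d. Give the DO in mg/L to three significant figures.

DO ≈ 4.22 mg/L

k_d L₀/(k_a−k_d) = 0.283×47.1/(1.57−0.283) = 13.33/1.287 = 10.36 mg/L.
e^(−k_d t) = e^(−0.283×1.560) = 0.6431; e^(−k_a t) = e^(−1.57×1.560) = 0.08636.
D = 10.36 × (0.6431 − 0.08636) + 1.35 × 0.08636 = 5.766 + 0.1166 = 5.882 mg/L.
DO = C_s − D = 10.1 − 5.882 = 4.218 mg/L.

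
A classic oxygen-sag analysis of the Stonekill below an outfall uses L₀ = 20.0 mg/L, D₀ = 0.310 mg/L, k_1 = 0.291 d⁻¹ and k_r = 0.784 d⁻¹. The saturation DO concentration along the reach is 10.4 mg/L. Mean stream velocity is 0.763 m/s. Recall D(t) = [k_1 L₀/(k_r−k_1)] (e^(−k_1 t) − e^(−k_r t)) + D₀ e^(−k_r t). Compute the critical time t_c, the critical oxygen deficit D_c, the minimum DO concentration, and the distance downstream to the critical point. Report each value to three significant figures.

At the critical point dD/dt = 0, so k_1 L₀ e^(−k_1 t) = k_r D. Substituting D(t) from the Streeter–Phelps equation and solving for t gives
t_c = ln[(k_r/k_1)(1 − D₀(k_r−k_1)/(k_1 L₀))] / (k_r−k_1).
Here k_r−k_1 = 0.4930 d⁻¹ and 1 − D₀(k_r−k_1)/(k_1 L₀) = 1 − 0.310×0.4930/(0.291×20.0) = 0.9737, so
t_c = ln(2.694 × 0.9737) / 0.4930 = 0.9645 / 0.4930 = 1.956 d.
L(t_c) = L₀ e^(−k_1 t_c) = 20.0 × 0.5659 = 11.32 mg/L, and at the critical point k_r D_c = k_1 L, so D_c = (0.291/0.784) × 11.32 = 4.201 mg/L.
Minimum DO = C_s − D_c = 10.4 − 4.201 = 6.199 mg/L.
x_c = v t_c = 0.763 m/s × 1.956 d × 86400 s/d = 129000 m ≈ 129 km.

t_c ≈ 1.96 d; D_c ≈ 4.20 mg/L; min DO ≈ 6.20 mg/L; x_c ≈ 129 km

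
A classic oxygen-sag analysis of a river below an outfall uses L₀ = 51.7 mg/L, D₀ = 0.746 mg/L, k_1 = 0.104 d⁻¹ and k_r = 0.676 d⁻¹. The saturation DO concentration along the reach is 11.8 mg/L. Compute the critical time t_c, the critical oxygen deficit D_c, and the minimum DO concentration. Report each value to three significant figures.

t_c = [1/(k_r−k_1)] ln[(k_r/k_1)(1 − D₀(k_r−k_1)/(k_1 L₀))]
= [1/(0.676−0.104)] ln[(0.676/0.104)(1 − 0.746×0.5720/(0.104×51.7))]
= (1/0.5720) ln[6.500 × 0.9206] = 1.748 × ln(5.984) = 1.748 × 1.789 = 3.128 d.
D_c = (k_1/k_r) L₀ e^(−k_1 t_c) = (0.104/0.676) × 51.7 × e^(−0.104×3.128) = 0.1538 × 51.7 × 0.7223 = 5.745 mg/L.
Minimum DO = C_s − D_c = 11.8 − 5.745 = 6.055 mg/L.

t_c ≈ 3.13 d; D_c ≈ 5.75 mg/L; min DO ≈ 6.05 mg/L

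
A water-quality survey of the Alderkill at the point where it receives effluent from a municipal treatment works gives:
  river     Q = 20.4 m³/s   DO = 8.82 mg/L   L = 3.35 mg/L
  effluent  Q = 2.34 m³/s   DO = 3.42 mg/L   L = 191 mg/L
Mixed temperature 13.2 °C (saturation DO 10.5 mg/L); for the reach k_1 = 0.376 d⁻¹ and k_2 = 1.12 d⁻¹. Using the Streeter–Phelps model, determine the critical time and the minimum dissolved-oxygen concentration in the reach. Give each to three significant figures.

t_c ≈ 1.18 d; minimum DO ≈ 5.61 mg/L

Mixed DO = (20.4×8.82 + 2.34×3.42)/(20.4+2.34) = 187.9/22.74 = 8.264 mg/L.
Mixed L₀ = (20.4×3.35 + 2.34×191)/(22.74) = 515.3/22.74 = 22.66 mg/L.
Initial deficit D₀ = C_s − DO₀ = 10.5 − 8.264 = 2.236 mg/L.
t_c = (1/0.7440) ln[(1.12/0.376)(1 − 2.236×0.7440/(0.376×22.66))] = 1.344 × ln(2.397) = 1.175 d.
D_c = (0.376/1.12) × 22.66 × e^(−0.376×1.175) = 0.3357 × 22.66 × 0.6428 = 4.890 mg/L.
Minimum DO = 10.5 − 4.890 = 5.610 mg/L.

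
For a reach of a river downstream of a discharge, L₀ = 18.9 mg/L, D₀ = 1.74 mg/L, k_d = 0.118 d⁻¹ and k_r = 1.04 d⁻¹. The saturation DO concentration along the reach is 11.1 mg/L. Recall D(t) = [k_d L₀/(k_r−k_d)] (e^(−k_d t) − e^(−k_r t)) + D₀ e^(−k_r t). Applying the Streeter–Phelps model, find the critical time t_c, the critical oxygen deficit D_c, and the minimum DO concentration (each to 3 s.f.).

t_c ≈ 0.982 d; D_c ≈ 1.91 mg/L; min DO ≈ 9.19 mg/L

t_c = [1/(k_r−k_d)] ln[(k_r/k_d)(1 − D₀(k_r−k_d)/(k_d L₀))]
= [1/(1.04−0.118)] ln[(1.04/0.118)(1 − 1.74×0.9220/(0.118×18.9))]
= (1/0.9220) ln[8.814 × 0.2807] = 1.085 × ln(2.474) = 1.085 × 0.9057 = 0.9823 d.
D_c = (k_d/k_r) L₀ e^(−k_d t_c) = (0.118/1.04) × 18.9 × e^(−0.118×0.9823) = 0.1135 × 18.9 × 0.8906 = 1.910 mg/L.
Minimum DO = C_s − D_c = 11.1 − 1.910 = 9.190 mg/L.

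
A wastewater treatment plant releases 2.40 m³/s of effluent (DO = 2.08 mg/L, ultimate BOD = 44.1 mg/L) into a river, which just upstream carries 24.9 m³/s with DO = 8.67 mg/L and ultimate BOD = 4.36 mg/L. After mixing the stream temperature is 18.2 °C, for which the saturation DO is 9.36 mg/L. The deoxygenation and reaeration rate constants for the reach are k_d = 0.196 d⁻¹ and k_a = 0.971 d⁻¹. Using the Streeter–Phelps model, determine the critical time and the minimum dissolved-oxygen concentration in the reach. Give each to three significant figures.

t_c ≈ 0.750 d; minimum DO ≈ 7.99 mg/L

Mixed DO = (24.9×8.67 + 2.40×2.08)/(24.9+2.40) = 220.9/27.30 = 8.091 mg/L.
Mixed L₀ = (24.9×4.36 + 2.40×44.1)/(27.30) = 214.4/27.30 = 7.854 mg/L.
Initial deficit D₀ = C_s − DO₀ = 9.36 − 8.091 = 1.269 mg/L.
t_c = (1/0.7750) ln[(0.971/0.196)(1 − 1.269×0.7750/(0.196×7.854))] = 1.290 × ln(1.788) = 0.7498 d.
D_c = (0.196/0.971) × 7.854 × e^(−0.196×0.7498) = 0.2019 × 7.854 × 0.8633 = 1.369 mg/L.
Minimum DO = 9.36 − 1.369 = 7.991 mg/L.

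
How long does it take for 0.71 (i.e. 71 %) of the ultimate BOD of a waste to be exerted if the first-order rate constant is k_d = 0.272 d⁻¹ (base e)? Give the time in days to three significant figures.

t ≈ 4.55 d

y/L₀ = 1 − e^(−k_d t) = 0.71 ⇒ e^(−k_d t) = 0.290
t = −ln(0.290) / 0.272 = 1.238 / 0.272 = 4.551 d.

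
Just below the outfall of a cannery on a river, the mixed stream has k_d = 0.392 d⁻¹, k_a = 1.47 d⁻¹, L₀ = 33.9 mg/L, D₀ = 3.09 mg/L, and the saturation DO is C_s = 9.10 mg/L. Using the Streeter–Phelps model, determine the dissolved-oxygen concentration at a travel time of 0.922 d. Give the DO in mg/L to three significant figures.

k_d L₀/(k_a−k_d) = 0.392×33.9/(1.47−0.392) = 13.29/1.078 = 12.33 mg/L.
e^(−k_d t) = e^(−0.392×0.9220) = 0.6967; e^(−k_a t) = e^(−1.47×0.9220) = 0.2579.
D = 12.33 × (0.6967 − 0.2579) + 3.09 × 0.2579 = 5.410 + 0.7968 = 6.206 mg/L.
DO = C_s − D = 9.10 − 6.206 = 2.894 mg/L.

DO ≈ 2.89 mg/L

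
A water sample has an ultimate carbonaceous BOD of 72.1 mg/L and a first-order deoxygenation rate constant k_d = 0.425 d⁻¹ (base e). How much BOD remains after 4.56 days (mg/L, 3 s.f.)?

L_t = L₀ e^(−k_d t) = 72.1 × e^(−0.425×4.56) = 72.1 × 0.1440 = 10.38 mg/L.

L ≈ 10.4 mg/L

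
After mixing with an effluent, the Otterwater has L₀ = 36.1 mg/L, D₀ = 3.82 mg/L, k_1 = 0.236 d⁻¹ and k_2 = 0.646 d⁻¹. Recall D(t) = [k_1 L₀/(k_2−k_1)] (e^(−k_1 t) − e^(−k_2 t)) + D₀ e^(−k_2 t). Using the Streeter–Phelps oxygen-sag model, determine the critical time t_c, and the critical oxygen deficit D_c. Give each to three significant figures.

At the critical point dD/dt = 0, so k_1 L₀ e^(−k_1 t) = k_2 D. Substituting D(t) from the Streeter–Phelps equation and solving for t gives
t_c = ln[(k_2/k_1)(1 − D₀(k_2−k_1)/(k_1 L₀))] / (k_2−k_1).
Here k_2−k_1 = 0.4100 d⁻¹ and 1 − D₀(k_2−k_1)/(k_1 L₀) = 1 − 3.82×0.4100/(0.236×36.1) = 0.8162, so
t_c = ln(2.737 × 0.8162) / 0.4100 = 0.8038 / 0.4100 = 1.961 d.
D_c = (k_1/k_2) L₀ e^(−k_1 t_c) = (0.236/0.646) × 36.1 × e^(−0.236×1.961) = 0.3653 × 36.1 × 0.6296 = 8.303 mg/L.

t_c ≈ 1.96 d; D_c ≈ 8.30 mg/L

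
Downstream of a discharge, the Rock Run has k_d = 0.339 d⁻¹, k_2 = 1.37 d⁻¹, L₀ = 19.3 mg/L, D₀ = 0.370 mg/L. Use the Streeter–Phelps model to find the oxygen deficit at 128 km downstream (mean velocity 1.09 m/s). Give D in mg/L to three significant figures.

D ≈ 3.07 mg/L

Travel time t = x/v = 128 km / (1.09 m/s) = 128000 m / 1.09 m/s = 117400 s = 1.359 d.
k_d L₀/(k_2−k_d) = 0.339×19.3/(1.37−0.339) = 6.543/1.031 = 6.346 mg/L.
e^(−k_d t) = e^(−0.339×1.359) = 0.6308; e^(−k_2 t) = e^(−1.37×1.359) = 0.1554.
D = 6.346 × (0.6308 − 0.1554) + 0.370 × 0.1554 = 3.017 + 0.05748 = 3.075 mg/L.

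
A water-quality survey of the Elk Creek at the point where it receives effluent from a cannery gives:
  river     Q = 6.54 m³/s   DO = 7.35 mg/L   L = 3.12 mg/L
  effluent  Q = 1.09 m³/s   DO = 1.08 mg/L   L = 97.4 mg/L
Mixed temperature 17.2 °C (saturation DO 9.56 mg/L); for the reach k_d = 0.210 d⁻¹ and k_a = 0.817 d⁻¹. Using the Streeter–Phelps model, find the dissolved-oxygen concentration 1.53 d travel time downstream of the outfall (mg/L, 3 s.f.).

Mixed DO = (6.54×7.35 + 1.09×1.08)/(6.54+1.09) = 49.25/7.630 = 6.454 mg/L.
Mixed L₀ = (6.54×3.12 + 1.09×97.4)/(7.630) = 126.6/7.630 = 16.59 mg/L.
Initial deficit D₀ = C_s − DO₀ = 9.56 − 6.454 = 3.106 mg/L.
D(1.53) = [0.210×16.59/(0.817−0.210)](e^(−0.210×1.53) − e^(−0.817×1.53)) + 3.106 e^(−0.817×1.53)
= 5.739 × (0.7252 − 0.2865) + 3.106 × 0.2865 = 3.408 mg/L.
DO = 9.56 − 3.408 = 6.152 mg/L.

DO ≈ 6.15 mg/L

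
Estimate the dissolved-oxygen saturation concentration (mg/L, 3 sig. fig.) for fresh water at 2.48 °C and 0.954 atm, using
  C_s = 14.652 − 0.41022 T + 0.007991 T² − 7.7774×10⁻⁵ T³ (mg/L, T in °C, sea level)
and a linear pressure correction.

At sea level: C_s = 14.652 − 0.41022×2.48 + 0.007991×2.48² − 7.7774×10⁻⁵×2.48³ = 13.68 mg/L.
Pressure correction: C_s' = 13.68 × 0.954 = 13.05 mg/L.

C_s ≈ 13.1 mg/L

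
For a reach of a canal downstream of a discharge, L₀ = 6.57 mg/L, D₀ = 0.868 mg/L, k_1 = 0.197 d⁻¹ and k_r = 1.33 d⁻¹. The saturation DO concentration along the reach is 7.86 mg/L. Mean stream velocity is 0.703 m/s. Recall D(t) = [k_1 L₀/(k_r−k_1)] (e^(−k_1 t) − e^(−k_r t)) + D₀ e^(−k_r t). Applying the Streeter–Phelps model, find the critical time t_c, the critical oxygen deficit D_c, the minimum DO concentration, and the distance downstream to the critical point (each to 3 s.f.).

t_c = [1/(k_r−k_1)] ln[(k_r/k_1)(1 − D₀(k_r−k_1)/(k_1 L₀))]
= [1/(1.33−0.197)] ln[(1.33/0.197)(1 − 0.868×1.133/(0.197×6.57))]
= (1/1.133) ln[6.751 × 0.2402] = 0.8826 × ln(1.621) = 0.8826 × 0.4833 = 0.4266 d.
L(t_c) = L₀ e^(−k_1 t_c) = 6.57 × 0.9194 = 6.040 mg/L, and at the critical point k_r D_c = k_1 L, so D_c = (0.197/1.33) × 6.040 = 0.8947 mg/L.
Minimum DO = C_s − D_c = 7.86 − 0.8947 = 6.965 mg/L.
x_c = v t_c = 0.703 m/s × 0.4266 d × 86400 s/d = 25910 m ≈ 25.9 km.

t_c ≈ 0.427 d; D_c ≈ 0.895 mg/L; min DO ≈ 6.97 mg/L; x_c ≈ 25.9 km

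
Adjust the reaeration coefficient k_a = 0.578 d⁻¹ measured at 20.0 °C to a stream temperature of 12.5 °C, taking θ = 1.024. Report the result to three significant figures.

k_a(T₂) = k_a(T₁) · θ^(T₂−T₁) = 0.578 × 1.024^(12.5−20.0)
= 0.578 × 1.024^-7.50 = 0.578 × 0.8370 = 0.4838 d⁻¹.

k_a ≈ 0.484 d⁻¹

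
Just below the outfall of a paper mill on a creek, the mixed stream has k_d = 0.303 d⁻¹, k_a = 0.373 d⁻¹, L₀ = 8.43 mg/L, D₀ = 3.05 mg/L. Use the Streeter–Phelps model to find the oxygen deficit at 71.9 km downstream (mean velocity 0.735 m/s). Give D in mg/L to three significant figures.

Travel time t = x/v = 71.9 km / (0.735 m/s) = 71900 m / 0.735 m/s = 97820 s = 1.132 d.
k_d L₀/(k_a−k_d) = 0.303×8.43/(0.373−0.303) = 2.554/0.07000 = 36.49 mg/L.
e^(−k_d t) = e^(−0.303×1.132) = 0.7096; e^(−k_a t) = e^(−0.373×1.132) = 0.6555.
D = 36.49 × (0.7096 − 0.6555) + 3.05 × 0.6555 = 1.973 + 1.999 = 3.972 mg/L.

D ≈ 3.97 mg/L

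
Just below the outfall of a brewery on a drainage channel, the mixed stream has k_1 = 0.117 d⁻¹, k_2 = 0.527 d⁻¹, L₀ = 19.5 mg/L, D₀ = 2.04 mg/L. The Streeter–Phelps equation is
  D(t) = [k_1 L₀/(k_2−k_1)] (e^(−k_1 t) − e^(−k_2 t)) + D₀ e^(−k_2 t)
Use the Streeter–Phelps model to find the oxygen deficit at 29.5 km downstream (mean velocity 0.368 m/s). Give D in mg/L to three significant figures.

D ≈ 2.83 mg/L

Travel time t = x/v = 29.5 km / (0.368 m/s) = 29500 m / 0.368 m/s = 80160 s = 0.9278 d.
k_1 L₀/(k_2−k_1) = 0.117×19.5/(0.527−0.117) = 2.282/0.4100 = 5.565 mg/L.
e^(−k_1 t) = e^(−0.117×0.9278) = 0.8971; e^(−k_2 t) = e^(−0.527×0.9278) = 0.6133.
D = 5.565 × (0.8971 − 0.6133) + 2.04 × 0.6133 = 1.580 + 1.251 = 2.831 mg/L.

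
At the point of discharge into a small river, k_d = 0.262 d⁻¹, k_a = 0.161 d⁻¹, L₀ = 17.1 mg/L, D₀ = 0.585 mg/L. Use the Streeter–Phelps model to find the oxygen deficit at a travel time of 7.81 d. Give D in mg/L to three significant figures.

D ≈ 7.05 mg/L

k_d L₀/(k_a−k_d) = 0.262×17.1/(0.161−0.262) = 4.480/-0.1010 = -44.36 mg/L.
e^(−k_d t) = e^(−0.262×7.810) = 0.1292; e^(−k_a t) = e^(−0.161×7.810) = 0.2844.
D = -44.36 × (0.1292 − 0.2844) + 0.585 × 0.2844 = 6.883 + 0.1664 = 7.049 mg/L.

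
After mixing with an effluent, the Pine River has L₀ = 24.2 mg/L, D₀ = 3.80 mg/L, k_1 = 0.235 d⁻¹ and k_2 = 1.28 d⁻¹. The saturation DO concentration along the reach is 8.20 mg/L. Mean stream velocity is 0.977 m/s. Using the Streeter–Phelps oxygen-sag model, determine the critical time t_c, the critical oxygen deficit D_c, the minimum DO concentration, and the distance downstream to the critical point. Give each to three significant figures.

At the critical point dD/dt = 0, so k_1 L₀ e^(−k_1 t) = k_2 D. Substituting D(t) from the Streeter–Phelps equation and solving for t gives
t_c = ln[(k_2/k_1)(1 − D₀(k_2−k_1)/(k_1 L₀))] / (k_2−k_1).
Here k_2−k_1 = 1.045 d⁻¹ and 1 − D₀(k_2−k_1)/(k_1 L₀) = 1 − 3.80×1.045/(0.235×24.2) = 0.3017, so
t_c = ln(5.447 × 0.3017) / 1.045 = 0.4968 / 1.045 = 0.4754 d.
L(t_c) = L₀ e^(−k_1 t_c) = 24.2 × 0.8943 = 21.64 mg/L, and at the critical point k_2 D_c = k_1 L, so D_c = (0.235/1.28) × 21.64 = 3.973 mg/L.
Minimum DO = C_s − D_c = 8.20 − 3.973 = 4.227 mg/L.
x_c = v t_c = 0.977 m/s × 0.4754 d × 86400 s/d = 40130 m ≈ 40.1 km.

t_c ≈ 0.475 d; D_c ≈ 3.97 mg/L; min DO ≈ 4.23 mg/L; x_c ≈ 40.1 km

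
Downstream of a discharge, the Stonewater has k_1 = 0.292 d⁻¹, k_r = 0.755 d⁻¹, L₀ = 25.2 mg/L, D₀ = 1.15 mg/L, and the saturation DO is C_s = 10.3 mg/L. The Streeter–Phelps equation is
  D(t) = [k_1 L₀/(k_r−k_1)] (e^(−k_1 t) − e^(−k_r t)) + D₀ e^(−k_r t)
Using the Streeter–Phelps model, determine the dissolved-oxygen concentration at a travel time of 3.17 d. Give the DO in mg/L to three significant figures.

DO ≈ 5.35 mg/L

k_1 L₀/(k_r−k_1) = 0.292×25.2/(0.755−0.292) = 7.358/0.4630 = 15.89 mg/L.
e^(−k_1 t) = e^(−0.292×3.170) = 0.3963; e^(−k_r t) = e^(−0.755×3.170) = 0.09132.
D = 15.89 × (0.3963 − 0.09132) + 1.15 × 0.09132 = 4.847 + 0.1050 = 4.952 mg/L.
DO = C_s − D = 10.3 − 4.952 = 5.348 mg/L.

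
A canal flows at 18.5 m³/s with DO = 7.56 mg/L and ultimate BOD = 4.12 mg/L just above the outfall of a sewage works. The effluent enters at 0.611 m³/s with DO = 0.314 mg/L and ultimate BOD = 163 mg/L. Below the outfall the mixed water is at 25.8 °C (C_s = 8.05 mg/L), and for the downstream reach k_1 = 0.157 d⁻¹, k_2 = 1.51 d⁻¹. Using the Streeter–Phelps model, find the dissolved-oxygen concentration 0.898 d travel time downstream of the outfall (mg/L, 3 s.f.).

DO ≈ 7.21 mg/L

Mixed DO = (18.5×7.56 + 0.611×0.314)/(18.5+0.611) = 140.1/19.11 = 7.328 mg/L.
Mixed L₀ = (18.5×4.12 + 0.611×163)/(19.11) = 175.8/19.11 = 9.200 mg/L.
Initial deficit D₀ = C_s − DO₀ = 8.05 − 7.328 = 0.7217 mg/L.
D(0.898) = [0.157×9.200/(1.51−0.157)](e^(−0.157×0.898) − e^(−1.51×0.898)) + 0.7217 e^(−1.51×0.898)
= 1.068 × (0.8685 − 0.2577) + 0.7217 × 0.2577 = 0.8380 mg/L.
DO = 8.05 − 0.8380 = 7.212 mg/L.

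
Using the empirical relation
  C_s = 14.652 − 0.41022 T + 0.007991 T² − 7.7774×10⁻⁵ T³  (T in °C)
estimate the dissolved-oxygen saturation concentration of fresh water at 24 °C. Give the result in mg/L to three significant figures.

C_s ≈ 8.33 mg/L

C_s = 14.652 − 0.41022×24 + 0.007991×24² − 7.7774×10⁻⁵×24³ = 8.334 mg/L.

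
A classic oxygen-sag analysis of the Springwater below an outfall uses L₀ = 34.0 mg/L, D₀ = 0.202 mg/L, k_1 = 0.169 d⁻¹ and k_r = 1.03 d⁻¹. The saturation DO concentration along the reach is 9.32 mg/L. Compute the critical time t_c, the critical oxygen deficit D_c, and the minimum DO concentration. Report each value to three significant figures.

At the critical point dD/dt = 0, so k_1 L₀ e^(−k_1 t) = k_r D. Substituting D(t) from the Streeter–Phelps equation and solving for t gives
t_c = ln[(k_r/k_1)(1 − D₀(k_r−k_1)/(k_1 L₀))] / (k_r−k_1).
Here k_r−k_1 = 0.8610 d⁻¹ and 1 − D₀(k_r−k_1)/(k_1 L₀) = 1 − 0.202×0.8610/(0.169×34.0) = 0.9697, so
t_c = ln(6.095 × 0.9697) / 0.8610 = 1.777 / 0.8610 = 2.064 d.
L(t_c) = L₀ e^(−k_1 t_c) = 34.0 × 0.7056 = 23.99 mg/L, and at the critical point k_r D_c = k_1 L, so D_c = (0.169/1.03) × 23.99 = 3.936 mg/L.
Minimum DO = C_s − D_c = 9.32 − 3.936 = 5.384 mg/L.

t_c ≈ 2.06 d; D_c ≈ 3.94 mg/L; min DO ≈ 5.38 mg/L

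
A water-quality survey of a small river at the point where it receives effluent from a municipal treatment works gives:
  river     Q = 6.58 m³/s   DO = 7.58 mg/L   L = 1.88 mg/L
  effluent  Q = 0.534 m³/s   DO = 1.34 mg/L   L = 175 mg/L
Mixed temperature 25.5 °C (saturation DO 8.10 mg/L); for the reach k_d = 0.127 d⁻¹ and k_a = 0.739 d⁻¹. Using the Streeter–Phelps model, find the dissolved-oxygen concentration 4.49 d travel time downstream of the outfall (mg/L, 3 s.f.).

DO ≈ 6.43 mg/L

Mixed DO = (6.58×7.58 + 0.534×1.34)/(6.58+0.534) = 50.59/7.114 = 7.112 mg/L.
Mixed L₀ = (6.58×1.88 + 0.534×175)/(7.114) = 105.8/7.114 = 14.87 mg/L.
Initial deficit D₀ = C_s − DO₀ = 8.10 − 7.112 = 0.9884 mg/L.
D(4.49) = [0.127×14.87/(0.739−0.127)](e^(−0.127×4.49) − e^(−0.739×4.49)) + 0.9884 e^(−0.739×4.49)
= 3.087 × (0.5654 − 0.03622) + 0.9884 × 0.03622 = 1.669 mg/L.
DO = 8.10 − 1.669 = 6.431 mg/L.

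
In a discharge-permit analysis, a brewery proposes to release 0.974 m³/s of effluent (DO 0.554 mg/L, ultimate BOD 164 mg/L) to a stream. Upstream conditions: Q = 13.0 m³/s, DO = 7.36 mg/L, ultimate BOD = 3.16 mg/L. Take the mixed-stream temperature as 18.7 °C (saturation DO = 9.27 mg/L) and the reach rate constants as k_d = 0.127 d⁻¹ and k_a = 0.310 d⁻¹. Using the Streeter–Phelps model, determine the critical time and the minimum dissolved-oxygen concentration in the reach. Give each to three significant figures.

t_c ≈ 3.38 d; minimum DO ≈ 5.44 mg/L

Mixed DO = (13.0×7.36 + 0.974×0.554)/(13.0+0.974) = 96.22/13.97 = 6.886 mg/L.
Mixed L₀ = (13.0×3.16 + 0.974×164)/(13.97) = 200.8/13.97 = 14.37 mg/L.
Initial deficit D₀ = C_s − DO₀ = 9.27 − 6.886 = 2.384 mg/L.
t_c = (1/0.1830) ln[(0.310/0.127)(1 − 2.384×0.1830/(0.127×14.37))] = 5.464 × ln(1.857) = 3.383 d.
D_c = (0.127/0.310) × 14.37 × e^(−0.127×3.383) = 0.4097 × 14.37 × 0.6507 = 3.831 mg/L.
Minimum DO = 9.27 − 3.831 = 5.439 mg/L.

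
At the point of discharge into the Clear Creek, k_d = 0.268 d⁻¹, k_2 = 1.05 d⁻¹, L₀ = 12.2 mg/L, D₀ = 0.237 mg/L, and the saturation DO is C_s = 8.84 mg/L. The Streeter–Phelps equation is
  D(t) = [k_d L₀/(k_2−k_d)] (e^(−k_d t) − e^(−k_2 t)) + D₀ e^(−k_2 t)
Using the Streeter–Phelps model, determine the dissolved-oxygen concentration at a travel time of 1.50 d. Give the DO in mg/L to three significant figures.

DO ≈ 6.86 mg/L

k_d L₀/(k_2−k_d) = 0.268×12.2/(1.05−0.268) = 3.270/0.7820 = 4.181 mg/L.
e^(−k_d t) = e^(−0.268×1.500) = 0.6690; e^(−k_2 t) = e^(−1.05×1.500) = 0.2070.
D = 4.181 × (0.6690 − 0.2070) + 0.237 × 0.2070 = 1.932 + 0.04906 = 1.981 mg/L.
DO = C_s − D = 8.84 − 1.981 = 6.859 mg/L.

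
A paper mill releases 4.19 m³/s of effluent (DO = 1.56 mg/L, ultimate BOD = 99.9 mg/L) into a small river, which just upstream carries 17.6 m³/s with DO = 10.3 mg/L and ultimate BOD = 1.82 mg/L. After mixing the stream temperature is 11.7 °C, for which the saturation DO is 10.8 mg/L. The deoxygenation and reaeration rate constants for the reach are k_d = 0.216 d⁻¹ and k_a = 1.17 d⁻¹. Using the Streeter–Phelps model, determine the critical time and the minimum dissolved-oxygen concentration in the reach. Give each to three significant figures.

Mixed DO = (17.6×10.3 + 4.19×1.56)/(17.6+4.19) = 187.8/21.79 = 8.619 mg/L.
Mixed L₀ = (17.6×1.82 + 4.19×99.9)/(21.79) = 450.6/21.79 = 20.68 mg/L.
Initial deficit D₀ = C_s − DO₀ = 10.8 − 8.619 = 2.181 mg/L.
t_c = (1/0.9540) ln[(1.17/0.216)(1 − 2.181×0.9540/(0.216×20.68))] = 1.048 × ln(2.894) = 1.114 d.
D_c = (0.216/1.17) × 20.68 × e^(−0.216×1.114) = 0.1846 × 20.68 × 0.7862 = 3.001 mg/L.
Minimum DO = 10.8 − 3.001 = 7.799 mg/L.

t_c ≈ 1.11 d; minimum DO ≈ 7.80 mg/L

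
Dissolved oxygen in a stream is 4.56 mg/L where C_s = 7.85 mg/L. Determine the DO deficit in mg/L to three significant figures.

D ≈ 3.29 mg/L

D = C_s − C = 7.85 − 4.56 = 3.29 mg/L.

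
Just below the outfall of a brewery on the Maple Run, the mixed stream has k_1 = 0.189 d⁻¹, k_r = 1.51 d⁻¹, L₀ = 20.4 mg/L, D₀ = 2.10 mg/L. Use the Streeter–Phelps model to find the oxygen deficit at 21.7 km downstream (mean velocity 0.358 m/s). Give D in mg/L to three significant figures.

D ≈ 2.27 mg/L

Travel time t = x/v = 21.7 km / (0.358 m/s) = 21700 m / 0.358 m/s = 60610 s = 0.7016 d.
k_1 L₀/(k_r−k_1) = 0.189×20.4/(1.51−0.189) = 3.856/1.321 = 2.919 mg/L.
e^(−k_1 t) = e^(−0.189×0.7016) = 0.8758; e^(−k_r t) = e^(−1.51×0.7016) = 0.3467.
D = 2.919 × (0.8758 − 0.3467) + 2.10 × 0.3467 = 1.544 + 0.7280 = 2.272 mg/L.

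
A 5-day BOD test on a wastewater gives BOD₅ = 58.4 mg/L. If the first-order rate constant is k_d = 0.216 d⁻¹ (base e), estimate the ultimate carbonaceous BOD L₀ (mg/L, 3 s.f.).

L₀ ≈ 88.4 mg/L

BOD₅ = L₀(1 − e^(−5k_d)) ⇒ L₀ = BOD₅ / (1 − e^(−5×0.216))
= 58.4 / (1 − 0.3396) = 58.4 / 0.6604 = 88.43 mg/L.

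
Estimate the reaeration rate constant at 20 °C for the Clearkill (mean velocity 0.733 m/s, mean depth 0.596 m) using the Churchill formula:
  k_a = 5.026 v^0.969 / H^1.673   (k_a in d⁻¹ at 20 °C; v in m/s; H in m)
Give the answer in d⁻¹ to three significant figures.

k_a = 5.026 × 0.733^0.969 / 0.596^1.673 = 5.026 × 0.7401 / 0.4207 = 8.841 d⁻¹.

k_a ≈ 8.84 d⁻¹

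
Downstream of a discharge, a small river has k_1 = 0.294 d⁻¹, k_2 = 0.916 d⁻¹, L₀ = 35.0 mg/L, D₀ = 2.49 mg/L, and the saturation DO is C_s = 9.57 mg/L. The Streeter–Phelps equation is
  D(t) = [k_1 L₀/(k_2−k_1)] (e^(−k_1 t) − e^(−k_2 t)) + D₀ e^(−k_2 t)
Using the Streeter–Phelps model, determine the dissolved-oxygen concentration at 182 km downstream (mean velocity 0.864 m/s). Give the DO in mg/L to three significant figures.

Travel time t = x/v = 182 km / (0.864 m/s) = 182000 m / 0.864 m/s = 210600 s = 2.438 d.
k_1 L₀/(k_2−k_1) = 0.294×35.0/(0.916−0.294) = 10.29/0.6220 = 16.54 mg/L.
e^(−k_1 t) = e^(−0.294×2.438) = 0.4883; e^(−k_2 t) = e^(−0.916×2.438) = 0.1072.
D = 16.54 × (0.4883 − 0.1072) + 2.49 × 0.1072 = 6.305 + 0.2669 = 6.572 mg/L.
DO = C_s − D = 9.57 − 6.572 = 2.998 mg/L.

DO ≈ 3.00 mg/L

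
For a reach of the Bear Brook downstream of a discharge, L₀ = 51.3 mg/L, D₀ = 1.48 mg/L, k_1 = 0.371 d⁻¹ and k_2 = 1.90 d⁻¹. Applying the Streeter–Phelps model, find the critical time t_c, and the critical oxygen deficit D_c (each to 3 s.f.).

t_c ≈ 0.985 d; D_c ≈ 6.95 mg/L

With k_2/k_1 = 5.121 and 1 − D₀(k_2−k_1)/(k_1 L₀) = 0.8811,
t_c = ln(5.121 × 0.8811) / (1.90 − 0.371) = ln(4.512) / 1.529 = 1.507/1.529 = 0.9855 d.
D_c = (k_1/k_2) L₀ e^(−k_1 t_c) = (0.371/1.90) × 51.3 × e^(−0.371×0.9855) = 0.1953 × 51.3 × 0.6938 = 6.949 mg/L.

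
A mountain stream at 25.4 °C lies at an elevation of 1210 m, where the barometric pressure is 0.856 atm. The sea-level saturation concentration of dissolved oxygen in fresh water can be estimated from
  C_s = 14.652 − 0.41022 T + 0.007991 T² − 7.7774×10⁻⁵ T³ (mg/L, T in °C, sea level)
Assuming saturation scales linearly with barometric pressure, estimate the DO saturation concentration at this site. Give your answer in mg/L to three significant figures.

At sea level: C_s = 14.652 − 0.41022×25.4 + 0.007991×25.4² − 7.7774×10⁻⁵×25.4³ = 8.113 mg/L.
Pressure correction: C_s' = 8.113 × 0.856 = 6.945 mg/L.

C_s ≈ 6.95 mg/L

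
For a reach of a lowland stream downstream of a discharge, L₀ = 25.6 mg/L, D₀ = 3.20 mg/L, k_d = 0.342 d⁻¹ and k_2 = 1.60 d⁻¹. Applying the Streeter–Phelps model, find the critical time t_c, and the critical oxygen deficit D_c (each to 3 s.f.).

t_c = [1/(k_2−k_d)] ln[(k_2/k_d)(1 − D₀(k_2−k_d)/(k_d L₀))]
= [1/(1.60−0.342)] ln[(1.60/0.342)(1 − 3.20×1.258/(0.342×25.6))]
= (1/1.258) ln[4.678 × 0.5402] = 0.7949 × ln(2.527) = 0.7949 × 0.9271 = 0.7370 d.
L(t_c) = L₀ e^(−k_d t_c) = 25.6 × 0.7772 = 19.90 mg/L, and at the critical point k_2 D_c = k_d L, so D_c = (0.342/1.60) × 19.90 = 4.253 mg/L.

t_c ≈ 0.737 d; D_c ≈ 4.25 mg/L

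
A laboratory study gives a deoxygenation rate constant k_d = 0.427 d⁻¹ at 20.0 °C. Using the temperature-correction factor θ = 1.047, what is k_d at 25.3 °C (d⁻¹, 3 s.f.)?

k_d ≈ 0.545 d⁻¹

k_d(T₂) = k_d(T₁) · θ^(T₂−T₁) = 0.427 × 1.047^(25.3−20.0)
= 0.427 × 1.047^5.30 = 0.427 × 1.276 = 0.5447 d⁻¹.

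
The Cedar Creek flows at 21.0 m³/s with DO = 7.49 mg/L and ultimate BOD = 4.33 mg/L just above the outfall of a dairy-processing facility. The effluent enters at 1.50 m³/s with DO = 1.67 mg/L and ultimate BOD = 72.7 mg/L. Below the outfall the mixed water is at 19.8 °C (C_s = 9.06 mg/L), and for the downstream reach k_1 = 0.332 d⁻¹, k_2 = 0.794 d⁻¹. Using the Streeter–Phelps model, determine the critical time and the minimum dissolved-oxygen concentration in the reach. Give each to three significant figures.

t_c ≈ 1.09 d; minimum DO ≈ 6.48 mg/L

Mixed DO = (21.0×7.49 + 1.50×1.67)/(21.0+1.50) = 159.8/22.50 = 7.102 mg/L.
Mixed L₀ = (21.0×4.33 + 1.50×72.7)/(22.50) = 200.0/22.50 = 8.888 mg/L.
Initial deficit D₀ = C_s − DO₀ = 9.06 − 7.102 = 1.958 mg/L.
t_c = (1/0.4620) ln[(0.794/0.332)(1 − 1.958×0.4620/(0.332×8.888))] = 2.165 × ln(1.658) = 1.095 d.
D_c = (0.332/0.794) × 8.888 × e^(−0.332×1.095) = 0.4181 × 8.888 × 0.6952 = 2.584 mg/L.
Minimum DO = 9.06 − 2.584 = 6.476 mg/L.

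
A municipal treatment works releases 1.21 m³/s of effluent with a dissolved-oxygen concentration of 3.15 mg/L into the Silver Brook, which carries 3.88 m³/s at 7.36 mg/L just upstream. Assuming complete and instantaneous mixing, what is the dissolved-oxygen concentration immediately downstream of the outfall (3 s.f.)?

Flow-weighted mixing: C = (Q_r C_r + Q_w C_w)/(Q_r + Q_w)
= (3.88×7.36 + 1.21×3.15)/(3.88 + 1.21) = 32.37/5.090 = 6.359 mg/L.

6.36 mg/L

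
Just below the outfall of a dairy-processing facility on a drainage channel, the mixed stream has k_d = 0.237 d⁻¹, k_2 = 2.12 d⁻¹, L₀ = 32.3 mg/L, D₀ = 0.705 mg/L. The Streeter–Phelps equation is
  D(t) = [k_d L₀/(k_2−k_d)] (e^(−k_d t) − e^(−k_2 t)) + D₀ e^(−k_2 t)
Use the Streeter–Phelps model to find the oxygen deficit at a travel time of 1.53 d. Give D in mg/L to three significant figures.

D ≈ 2.70 mg/L

k_d L₀/(k_2−k_d) = 0.237×32.3/(2.12−0.237) = 7.655/1.883 = 4.065 mg/L.
e^(−k_d t) = e^(−0.237×1.530) = 0.6959; e^(−k_2 t) = e^(−2.12×1.530) = 0.03902.
D = 4.065 × (0.6959 − 0.03902) + 0.705 × 0.03902 = 2.670 + 0.02751 = 2.698 mg/L.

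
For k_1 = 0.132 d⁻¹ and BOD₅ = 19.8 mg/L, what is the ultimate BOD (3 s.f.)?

L₀ ≈ 41.0 mg/L

BOD₅ = L₀(1 − e^(−5k_1)) ⇒ L₀ = BOD₅ / (1 − e^(−5×0.132))
= 19.8 / (1 − 0.5169) = 19.8 / 0.4831 = 40.98 mg/L.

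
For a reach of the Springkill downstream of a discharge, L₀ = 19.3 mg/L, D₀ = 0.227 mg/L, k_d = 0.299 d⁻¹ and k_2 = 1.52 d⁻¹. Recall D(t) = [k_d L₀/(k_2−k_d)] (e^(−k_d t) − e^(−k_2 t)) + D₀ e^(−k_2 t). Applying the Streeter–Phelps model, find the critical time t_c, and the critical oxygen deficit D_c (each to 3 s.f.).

t_c ≈ 1.29 d; D_c ≈ 2.58 mg/L

t_c = [1/(k_2−k_d)] ln[(k_2/k_d)(1 − D₀(k_2−k_d)/(k_d L₀))]
= [1/(1.52−0.299)] ln[(1.52/0.299)(1 − 0.227×1.221/(0.299×19.3))]
= (1/1.221) ln[5.084 × 0.9520] = 0.8190 × ln(4.839) = 0.8190 × 1.577 = 1.291 d.
L(t_c) = L₀ e^(−k_d t_c) = 19.3 × 0.6797 = 13.12 mg/L, and at the critical point k_2 D_c = k_d L, so D_c = (0.299/1.52) × 13.12 = 2.580 mg/L.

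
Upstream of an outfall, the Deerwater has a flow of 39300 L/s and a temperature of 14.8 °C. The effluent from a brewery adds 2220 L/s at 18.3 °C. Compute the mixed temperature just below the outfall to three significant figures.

Flow-weighted mixing: C = (Q_r C_r + Q_w C_w)/(Q_r + Q_w)
= (39300×14.8 + 2220×18.3)/(39300 + 2220) = 622300/41520 = 14.99 °C.

15.0 °C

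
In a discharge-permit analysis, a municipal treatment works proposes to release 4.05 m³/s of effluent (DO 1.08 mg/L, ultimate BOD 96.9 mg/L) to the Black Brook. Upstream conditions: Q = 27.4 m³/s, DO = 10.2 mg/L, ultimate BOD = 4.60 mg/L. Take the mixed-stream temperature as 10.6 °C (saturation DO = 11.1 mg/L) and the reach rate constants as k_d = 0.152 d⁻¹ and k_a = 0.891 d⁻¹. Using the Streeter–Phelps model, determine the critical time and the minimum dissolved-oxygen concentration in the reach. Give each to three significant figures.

t_c ≈ 1.11 d; minimum DO ≈ 8.73 mg/L

Mixed DO = (27.4×10.2 + 4.05×1.08)/(27.4+4.05) = 283.9/31.45 = 9.026 mg/L.
Mixed L₀ = (27.4×4.60 + 4.05×96.9)/(31.45) = 518.5/31.45 = 16.49 mg/L.
Initial deficit D₀ = C_s − DO₀ = 11.1 − 9.026 = 2.074 mg/L.
t_c = (1/0.7390) ln[(0.891/0.152)(1 − 2.074×0.7390/(0.152×16.49))] = 1.353 × ln(2.276) = 1.113 d.
D_c = (0.152/0.891) × 16.49 × e^(−0.152×1.113) = 0.1706 × 16.49 × 0.8444 = 2.375 mg/L.
Minimum DO = 11.1 − 2.375 = 8.725 mg/L.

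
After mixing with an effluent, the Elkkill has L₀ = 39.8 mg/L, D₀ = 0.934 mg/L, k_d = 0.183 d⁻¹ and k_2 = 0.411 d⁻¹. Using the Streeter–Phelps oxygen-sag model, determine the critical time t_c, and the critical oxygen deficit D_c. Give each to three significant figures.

t_c ≈ 3.42 d; D_c ≈ 9.48 mg/L

At the critical point dD/dt = 0, so k_d L₀ e^(−k_d t) = k_2 D. Substituting D(t) from the Streeter–Phelps equation and solving for t gives
t_c = ln[(k_2/k_d)(1 − D₀(k_2−k_d)/(k_d L₀))] / (k_2−k_d).
Here k_2−k_d = 0.2280 d⁻¹ and 1 − D₀(k_2−k_d)/(k_d L₀) = 1 − 0.934×0.2280/(0.183×39.8) = 0.9708, so
t_c = ln(2.246 × 0.9708) / 0.2280 = 0.7794 / 0.2280 = 3.419 d.
D_c = (k_d/k_2) L₀ e^(−k_d t_c) = (0.183/0.411) × 39.8 × e^(−0.183×3.419) = 0.4453 × 39.8 × 0.5349 = 9.480 mg/L.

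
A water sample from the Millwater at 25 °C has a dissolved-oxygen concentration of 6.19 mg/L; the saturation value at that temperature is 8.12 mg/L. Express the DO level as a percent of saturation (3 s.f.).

76.2 % saturation

% saturation = C/C_s × 100 = 6.19/8.12 × 100 = 76.2 %.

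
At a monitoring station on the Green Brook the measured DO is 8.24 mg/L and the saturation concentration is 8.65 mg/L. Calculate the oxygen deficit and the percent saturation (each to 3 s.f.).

D = C_s − C = 8.65 − 8.24 = 0.410 mg/L.
% saturation = 8.24/8.65 × 100 = 95.3 %.

D ≈ 0.410 mg/L; 95.3 % saturation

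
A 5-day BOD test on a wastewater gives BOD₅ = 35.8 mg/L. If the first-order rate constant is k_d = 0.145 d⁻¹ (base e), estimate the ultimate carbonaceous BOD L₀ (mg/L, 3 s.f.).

BOD₅ = L₀(1 − e^(−5k_d)) ⇒ L₀ = BOD₅ / (1 − e^(−5×0.145))
= 35.8 / (1 − 0.4843) = 35.8 / 0.5157 = 69.42 mg/L.

L₀ ≈ 69.4 mg/L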